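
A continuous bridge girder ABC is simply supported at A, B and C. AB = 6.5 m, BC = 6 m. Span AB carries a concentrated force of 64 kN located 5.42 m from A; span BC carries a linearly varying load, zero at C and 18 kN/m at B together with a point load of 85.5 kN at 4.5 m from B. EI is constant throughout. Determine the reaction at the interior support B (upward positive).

R_B = 135.4 kN

Insert a hinge at B; M_B is the redundant, and each span becomes simply supported.
End slopes at the hinge B, treating each span as simply supported:
  span AB: point load 64 at a = 5.42: Pab(L + a)/(6LEI) = 114.5/EI
  span BC: triangular load, peak 18: w₀L³/(45EI) = 86.4/EI
  span BC: point load 85.5 at a = 4.5: Pab(L + b)/(6LEI) = 120.2/EI
  relative rotation θ_0 = (114.5 + 206.6)/EI = 321.1/EI
A unit hogging moment at B produces rotation L₁/(3EI) + L₂/(3EI) = 4.167/EI.
Slope continuity at B: θ_0 = M_B·4.167/EI, so M_B = 321.1/4.167 = 77.07 kN·m (hogging).
Span AB, ΣM about A with M_B applied at B: R_B^{AB}·6.5 = 346.9 + 77.07, so R_B^{AB} = 65.22 kN and R_A = 64 − 65.22 = -1.224 kN.
Span BC, ΣM about C: R_B^{BC}·6 = 344.2 + 77.07, so R_B^{BC} = 70.22 kN and R_C = 139.5 − 70.22 = 69.28 kN.
R_B = 65.22 + 70.22 = 135.4 kN.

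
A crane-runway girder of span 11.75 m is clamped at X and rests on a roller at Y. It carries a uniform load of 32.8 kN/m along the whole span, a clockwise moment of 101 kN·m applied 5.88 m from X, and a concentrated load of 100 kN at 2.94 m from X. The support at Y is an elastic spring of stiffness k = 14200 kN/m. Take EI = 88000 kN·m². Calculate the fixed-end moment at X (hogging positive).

Choose R_Y as the redundant. The primary structure is the cantilever fixed at X.
Free-end deflection of the primary structure under the applied loading (downward +):
  UDL 32.8: wL⁴/(8EI) = 78151/EI
  clockwise couple 101 at a = 5.88: M₀a(2L − a)/(2EI) = 5232/EI
  point load 100 at a = 2.94: Pa²(3L − a)/(6EI) = 4655/EI
  δ_0 = 88038/EI
Flexibility coefficient — unit upward force at Y: δ_{YY} = L³/(3EI) = 540.7/EI.
With EI = 88000 kN·m²: δ_0 = 1.0004 m and δ_{YY} = 0.006145 m/kN.
Compatibility — the spring shortens by R_Y/k under the reaction it provides: δ_0 − R_Y·δ_{YY} = R_Y/k. With 1/k = 0.00007 m/kN, R_Y = δ_0 / (δ_{YY} + 1/k) = 1.0004 / (0.006145 + 0.00007) = 161 kN.
Moment equilibrium about X: M_X = Σ(load moments about X) − R_Y·L = 2659 − 161×11.75 = 767.9 kN·m.

M_X = 767.9 kN·m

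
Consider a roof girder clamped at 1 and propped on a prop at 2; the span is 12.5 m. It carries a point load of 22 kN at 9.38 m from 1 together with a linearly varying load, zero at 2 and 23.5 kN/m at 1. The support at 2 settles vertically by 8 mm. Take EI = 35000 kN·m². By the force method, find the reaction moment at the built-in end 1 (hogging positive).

M_1 = 282.3 kN·m

Remove the prop at 2; the released (primary) structure is a cantilever built in at 1.
Deflection at 2 on the released cantilever, summing each load's contribution:
  point load 22 at a = 9.38: Pa²(3L − a)/(6EI) = 9072/EI
  triangular load, peak 23.5 at the fixed end: w₀L⁴/(30EI) = 19124/EI
  δ_0 = 28196/EI
Flexibility coefficient — unit upward force at 2: δ_{22} = L³/(3EI) = 651/EI.
With EI = 35000 kN·m²: δ_0 = 0.8056 m and δ_{22} = 0.018601 m/kN.
Compatibility — the beam at 2 must follow the support down by 0.008 m: δ_0 − R_2·δ_{22} = 0.008, so R_2 = (0.8056 − 0.008)/0.018601 = 42.88 kN.
Moment equilibrium about 1: M_1 = Σ(load moments about 1) − R_2·L = 818.3 − 42.88×12.5 = 282.3 kN·m.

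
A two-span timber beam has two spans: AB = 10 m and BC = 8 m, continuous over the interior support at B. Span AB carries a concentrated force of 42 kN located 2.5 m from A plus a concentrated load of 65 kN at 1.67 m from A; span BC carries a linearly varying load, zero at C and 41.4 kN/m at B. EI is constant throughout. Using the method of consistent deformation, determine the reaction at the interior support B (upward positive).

Insert a hinge at B; M_B is the redundant, and each span becomes simply supported.
Discontinuity in slope at B on the released structure — sum the simple-span end rotations:
  span AB: point load 42 at a = 2.5: Pab(L + a)/(6LEI) = 164.1/EI
  span AB: point load 65 at a = 1.67: Pab(L + a)/(6LEI) = 175.9/EI
  span BC: triangular load, peak 41.4: w₀L³/(45EI) = 471/EI
  relative rotation θ_0 = (339.9 + 471)/EI = 811/EI
A unit hogging moment at B produces rotation L₁/(3EI) + L₂/(3EI) = 6/EI.
Slope continuity at B: θ_0 = M_B·6/EI, so M_B = 811/6 = 135.2 kN·m (hogging).
Span AB, ΣM about A with M_B applied at B: R_B^{AB}·10 = 213.6 + 135.2, so R_B^{AB} = 34.87 kN and R_A = 107 − 34.87 = 72.13 kN.
Span BC, ΣM about C: R_B^{BC}·8 = 883.2 + 135.2, so R_B^{BC} = 127.3 kN and R_C = 165.6 − 127.3 = 38.3 kN.
R_B = 34.87 + 127.3 = 162.2 kN.

R_B = 162.2 kN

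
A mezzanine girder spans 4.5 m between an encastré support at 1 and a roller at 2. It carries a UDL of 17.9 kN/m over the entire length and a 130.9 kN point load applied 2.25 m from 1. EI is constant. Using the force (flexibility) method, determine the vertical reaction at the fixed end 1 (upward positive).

Choose R_2 as the redundant. The primary structure is the cantilever fixed at 1.
Downward deflection at the released point 2 due to the loads:
  UDL 17.9: wL⁴/(8EI) = 917.5/EI
  point load 130.9 at a = 2.25: Pa²(3L − a)/(6EI) = 1243/EI
  δ_0 = 2160/EI
Flexibility coefficient — unit upward force at 2: δ_{22} = L³/(3EI) = 30.38/EI.
Compatibility at 2: δ_0 − R_2·δ_{22} = 0, so R_2 = 2160/30.38 = 71.11 kN.
Vertical equilibrium: R_1 = ΣP − R_2 = 211.4 − 71.11 = 140.3 kN.

R_1 = 140.3 kN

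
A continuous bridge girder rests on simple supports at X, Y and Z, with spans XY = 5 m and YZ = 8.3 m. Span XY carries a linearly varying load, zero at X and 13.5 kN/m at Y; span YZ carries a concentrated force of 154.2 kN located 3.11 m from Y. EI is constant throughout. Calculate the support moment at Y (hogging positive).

M_Y = 160.5 kN·m

Insert a hinge at Y; M_Y is the redundant, and each span becomes simply supported.
Rotations at Y on the released spans (each span's end-slope, ×1/EI):
  span XY: triangular load, peak 13.5: w₀L³/(45EI) = 37.5/EI
  span YZ: point load 154.2 at a = 3.11: Pab(L + b)/(6LEI) = 674.2/EI
  relative rotation θ_0 = (37.5 + 674.2)/EI = 711.7/EI
A unit hogging moment at Y produces rotation L₁/(3EI) + L₂/(3EI) = 4.433/EI.
Compatibility: M_Y·(L₁+L₂)/(3EI) = θ_0, giving M_Y = 160.5 kN·m (hogging).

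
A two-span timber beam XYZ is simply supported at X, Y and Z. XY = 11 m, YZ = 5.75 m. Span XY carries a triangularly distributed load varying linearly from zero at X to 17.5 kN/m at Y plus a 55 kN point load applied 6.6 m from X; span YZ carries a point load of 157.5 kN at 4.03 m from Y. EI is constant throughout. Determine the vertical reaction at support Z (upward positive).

Insert a hinge at Y; M_Y is the redundant, and each span becomes simply supported.
End slopes at the hinge Y, treating each span as simply supported:
  span XY: triangular load, peak 17.5: w₀L³/(45EI) = 517.6/EI
  span XY: point load 55 at a = 6.6: Pab(L + a)/(6LEI) = 425.9/EI
  span YZ: point load 157.5 at a = 4.03: Pab(L + b)/(6LEI) = 236.4/EI
  relative rotation θ_0 = (943.5 + 236.4)/EI = 1180/EI
A unit hogging moment at Y produces rotation L₁/(3EI) + L₂/(3EI) = 5.583/EI.
Slope continuity at Y: θ_0 = M_Y·5.583/EI, so M_Y = 1180/5.583 = 211.3 kN·m (hogging).
Span YZ, ΣM about Z: R_Y^{YZ}·5.75 = 270.9 + 211.3, so R_Y^{YZ} = 83.87 kN and R_Z = 157.5 − 83.87 = 73.63 kN.

R_Z = 73.63 kN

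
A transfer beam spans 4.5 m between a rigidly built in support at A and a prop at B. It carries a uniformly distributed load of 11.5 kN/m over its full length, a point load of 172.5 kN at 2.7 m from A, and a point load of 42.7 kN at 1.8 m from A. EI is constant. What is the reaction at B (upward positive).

R_B = 102.8 kN

Take the reaction at B as the redundant and release it; the primary structure is a cantilever fixed at A.
Deflection at B on the released cantilever, summing each load's contribution:
  UDL 11.5: wL⁴/(8EI) = 589.5/EI
  point load 172.5 at a = 2.7: Pa²(3L − a)/(6EI) = 2264/EI
  point load 42.7 at a = 1.8: Pa²(3L − a)/(6EI) = 269.8/EI
  δ_0 = 3123/EI
Tip deflection under a unit load at B: L³/(3EI) = 30.38/EI.
The prop prevents deflection at B: R_B = δ_0/δ_{BB} = 3123/30.38 = 102.8 kN.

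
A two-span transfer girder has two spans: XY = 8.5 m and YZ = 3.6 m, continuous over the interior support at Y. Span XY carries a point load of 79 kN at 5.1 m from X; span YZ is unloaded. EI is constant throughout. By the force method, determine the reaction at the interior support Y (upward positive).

Take M_Y as the redundant. Released structure: two simple spans XY and YZ with a hinge at Y.
Discontinuity in slope at Y on the released structure — sum the simple-span end rotations:
  span XY: point load 79 at a = 5.1: Pab(L + a)/(6LEI) = 365.3/EI
  relative rotation θ_0 = (365.3 + 0)/EI = 365.3/EI
A unit hogging moment at Y produces rotation L₁/(3EI) + L₂/(3EI) = 4.033/EI.
Compatibility: M_Y·(L₁+L₂)/(3EI) = θ_0, giving M_Y = 90.57 kN·m (hogging).
Span XY, ΣM about X with M_Y applied at Y: R_Y^{XY}·8.5 = 402.9 + 90.57, so R_Y^{XY} = 58.06 kN and R_X = 79 − 58.06 = 20.94 kN.
Span YZ, ΣM about Z: R_Y^{YZ}·3.6 = 0 + 90.57, so R_Y^{YZ} = 25.16 kN and R_Z = 0 − 25.16 = -25.16 kN.
R_Y = 58.06 + 25.16 = 83.21 kN.

R_Y = 83.21 kN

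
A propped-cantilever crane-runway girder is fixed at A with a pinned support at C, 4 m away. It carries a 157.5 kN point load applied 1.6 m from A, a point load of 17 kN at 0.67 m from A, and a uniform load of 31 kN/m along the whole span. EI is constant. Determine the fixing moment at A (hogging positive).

Remove the prop at C; the released (primary) structure is a cantilever built in at A.
Free-end deflection of the primary structure under the applied loading (downward +):
  point load 157.5 at a = 1.6: Pa²(3L − a)/(6EI) = 698.9/EI
  point load 17 at a = 0.67: Pa²(3L − a)/(6EI) = 14.41/EI
  UDL 31: wL⁴/(8EI) = 992/EI
  δ_0 = 1705/EI
Flexibility coefficient — unit upward force at C: δ_{CC} = L³/(3EI) = 21.33/EI.
Compatibility at C: δ_0 − R_C·δ_{CC} = 0, so R_C = 1705/21.33 = 79.94 kN.
Moment equilibrium about A: M_A = Σ(load moments about A) − R_C·L = 511.4 − 79.94×4 = 191.6 kN·m.

M_A = 191.6 kN·m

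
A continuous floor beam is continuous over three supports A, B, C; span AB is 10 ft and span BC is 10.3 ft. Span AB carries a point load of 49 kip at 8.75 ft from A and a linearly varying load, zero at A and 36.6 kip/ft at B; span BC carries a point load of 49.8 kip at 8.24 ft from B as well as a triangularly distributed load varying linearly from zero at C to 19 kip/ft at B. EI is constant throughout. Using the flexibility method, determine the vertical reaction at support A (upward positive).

R_A = 43.31 kip

Take M_B as the redundant. Released structure: two simple spans AB and BC with a hinge at B.
Discontinuity in slope at B on the released structure — sum the simple-span end rotations:
  span AB: point load 49 at a = 8.75: Pab(L + a)/(6LEI) = 167.5/EI
  span AB: triangular load, peak 36.6: w₀L³/(45EI) = 813.3/EI
  span BC: point load 49.8 at a = 8.24: Pab(L + b)/(6LEI) = 169.1/EI
  span BC: triangular load, peak 19: w₀L³/(45EI) = 461.4/EI
  relative rotation θ_0 = (980.8 + 630.4)/EI = 1611/EI
A unit hogging moment at B produces rotation L₁/(3EI) + L₂/(3EI) = 6.767/EI.
Slope continuity at B: θ_0 = M_B·6.767/EI, so M_B = 1611/6.767 = 238.1 kip·ft (hogging).
Span AB, ΣM about A with M_B applied at B: R_B^{AB}·10 = 1649 + 238.1, so R_B^{AB} = 188.7 kip and R_A = 232 − 188.7 = 43.31 kip.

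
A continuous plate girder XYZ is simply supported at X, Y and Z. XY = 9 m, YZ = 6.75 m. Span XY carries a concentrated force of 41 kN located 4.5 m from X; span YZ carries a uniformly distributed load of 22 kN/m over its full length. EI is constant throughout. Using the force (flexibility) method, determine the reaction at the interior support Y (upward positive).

R_Y = 118.9 kN

Insert a hinge at Y; M_Y is the redundant, and each span becomes simply supported.
Rotations at Y on the released spans (each span's end-slope, ×1/EI):
  span XY: point load 41 at a = 4.5: Pab(L + a)/(6LEI) = 207.6/EI
  span YZ: UDL 22: wL³/(24EI) = 281.9/EI
  relative rotation θ_0 = (207.6 + 281.9)/EI = 489.5/EI
A unit hogging moment at Y produces rotation L₁/(3EI) + L₂/(3EI) = 5.25/EI.
Slope continuity at Y: θ_0 = M_Y·5.25/EI, so M_Y = 489.5/5.25 = 93.23 kN·m (hogging).
Span XY, ΣM about X with M_Y applied at Y: R_Y^{XY}·9 = 184.5 + 93.23, so R_Y^{XY} = 30.86 kN and R_X = 41 − 30.86 = 10.14 kN.
Span YZ, ΣM about Z: R_Y^{YZ}·6.75 = 501.2 + 93.23, so R_Y^{YZ} = 88.06 kN and R_Z = 148.5 − 88.06 = 60.44 kN.
R_Y = 30.86 + 88.06 = 118.9 kN.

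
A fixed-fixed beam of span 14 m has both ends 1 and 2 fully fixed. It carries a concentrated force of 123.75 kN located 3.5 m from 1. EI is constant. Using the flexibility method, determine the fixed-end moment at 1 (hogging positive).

M_1 = 243.6 kN·m

Release both end moments; the primary structure is a simply-supported span 12 with redundants M_1 and M_2.
Simple-span end rotations at 1 and 2 under the given loads:
  at 1: point load 123.75 at a = 3.5: Pab(L + b)/(6LEI) = 1326/EI
  at 2: point load 123.75 at a = 3.5: Pab(L + a)/(6LEI) = 947.5/EI
  θ_10 = 1326/EI,  θ_20 = 947.5/EI
Flexibility coefficients: a unit moment at one end gives L/(3EI) there and L/(6EI) at the far end, so f₁₁ = f₂₂ = 4.667/EI and f₁₂ = f₂₁ = 2.333/EI.
Compatibility — zero rotation at each built-in end:
  4.667 M_1 + 2.333 M_2 = 1326
  2.333 M_1 + 4.667 M_2 = 947.5
Solving the pair gives M_1 = 243.6 kN·m and M_2 = 81.21 kN·m (hogging).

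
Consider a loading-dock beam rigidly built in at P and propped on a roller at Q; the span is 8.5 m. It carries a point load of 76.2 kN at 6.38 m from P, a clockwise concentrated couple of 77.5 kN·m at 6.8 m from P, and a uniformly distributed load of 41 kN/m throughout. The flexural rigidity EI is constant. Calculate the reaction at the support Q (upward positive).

R_Q = 192.1 kN

Remove the prop at Q; the released (primary) structure is a cantilever built in at P.
Deflection at Q on the released cantilever, summing each load's contribution:
  point load 76.2 at a = 6.38: Pa²(3L − a)/(6EI) = 9884/EI
  clockwise couple 77.5 at a = 6.8: M₀a(2L − a)/(2EI) = 2688/EI
  UDL 41: wL⁴/(8EI) = 26753/EI
  δ_0 = 39325/EI
Tip deflection under a unit load at Q: L³/(3EI) = 204.7/EI.
Compatibility at Q: δ_0 − R_Q·δ_{QQ} = 0, so R_Q = 39325/204.7 = 192.1 kN.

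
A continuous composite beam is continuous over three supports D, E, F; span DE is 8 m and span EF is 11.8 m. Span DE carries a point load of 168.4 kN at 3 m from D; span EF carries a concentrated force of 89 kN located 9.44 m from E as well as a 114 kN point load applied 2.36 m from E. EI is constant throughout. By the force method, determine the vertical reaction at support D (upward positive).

Insert a hinge at E; M_E is the redundant, and each span becomes simply supported.
End slopes at the hinge E, treating each span as simply supported:
  span DE: point load 168.4 at a = 3: Pab(L + a)/(6LEI) = 578.9/EI
  span EF: point load 89 at a = 9.44: Pab(L + b)/(6LEI) = 396.6/EI
  span EF: point load 114 at a = 2.36: Pab(L + b)/(6LEI) = 761.9/EI
  relative rotation θ_0 = (578.9 + 1158)/EI = 1737/EI
A unit hogging moment at E produces rotation L₁/(3EI) + L₂/(3EI) = 6.6/EI.
Compatibility: M_E·(L₁+L₂)/(3EI) = θ_0, giving M_E = 263.2 kN·m (hogging).
Span DE, ΣM about D with M_E applied at E: R_E^{DE}·8 = 505.2 + 263.2, so R_E^{DE} = 96.05 kN and R_D = 168.4 − 96.05 = 72.35 kN.

R_D = 72.35 kN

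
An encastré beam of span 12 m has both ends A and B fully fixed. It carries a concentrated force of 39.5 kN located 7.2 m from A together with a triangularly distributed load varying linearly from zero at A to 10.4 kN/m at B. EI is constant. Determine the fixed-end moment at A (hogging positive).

Take the two fixed-end moments M_A, M_B as redundants; the released structure is the simple span AB.
Simple-span end rotations at A and B under the given loads:
  at A: point load 39.5 at a = 7.2: Pab(L + b)/(6LEI) = 318.5/EI
  at B: point load 39.5 at a = 7.2: Pab(L + a)/(6LEI) = 364/EI
  at A: triangular load, peak 10.4: 7w₀L³/(360EI) = 349.4/EI
  at B: triangular load, peak 10.4: w₀L³/(45EI) = 399.4/EI
  θ_A0 = 668/EI,  θ_B0 = 763.4/EI
Flexibility coefficients: a unit moment at one end gives L/(3EI) there and L/(6EI) at the far end, so f₁₁ = f₂₂ = 4/EI and f₁₂ = f₂₁ = 2/EI.
Compatibility — zero rotation at each built-in end:
  4 M_A + 2 M_B = 668
  2 M_A + 4 M_B = 763.4
Solving the pair gives M_A = 95.42 kN·m and M_B = 143.1 kN·m (hogging).

M_A = 95.42 kN·m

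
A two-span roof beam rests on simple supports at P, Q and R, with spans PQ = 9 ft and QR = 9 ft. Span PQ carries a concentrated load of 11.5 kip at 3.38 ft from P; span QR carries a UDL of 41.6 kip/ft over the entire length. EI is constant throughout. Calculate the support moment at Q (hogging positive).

M_Q = 218.9 kip·ft

Take M_Q as the redundant. Released structure: two simple spans PQ and QR with a hinge at Q.
End slopes at the hinge Q, treating each span as simply supported:
  span PQ: point load 11.5 at a = 3.38: Pab(L + a)/(6LEI) = 50.08/EI
  span QR: UDL 41.6: wL³/(24EI) = 1264/EI
  relative rotation θ_0 = (50.08 + 1264)/EI = 1314/EI
A unit hogging moment at Q produces rotation L₁/(3EI) + L₂/(3EI) = 6/EI.
Compatibility: M_Q·(L₁+L₂)/(3EI) = θ_0, giving M_Q = 218.9 kip·ft (hogging).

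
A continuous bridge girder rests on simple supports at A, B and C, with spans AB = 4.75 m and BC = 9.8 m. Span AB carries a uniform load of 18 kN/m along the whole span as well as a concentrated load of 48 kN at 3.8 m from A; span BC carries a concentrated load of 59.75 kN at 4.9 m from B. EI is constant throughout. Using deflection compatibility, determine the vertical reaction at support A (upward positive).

Take M_B as the redundant. Released structure: two simple spans AB and BC with a hinge at B.
Discontinuity in slope at B on the released structure — sum the simple-span end rotations:
  span AB: UDL 18: wL³/(24EI) = 80.38/EI
  span AB: point load 48 at a = 3.8: Pab(L + a)/(6LEI) = 51.98/EI
  span BC: point load 59.75 at a = 4.9: Pab(L + b)/(6LEI) = 358.6/EI
  relative rotation θ_0 = (132.4 + 358.6)/EI = 491/EI
A unit hogging moment at B produces rotation L₁/(3EI) + L₂/(3EI) = 4.85/EI.
Slope continuity at B: θ_0 = M_B·4.85/EI, so M_B = 491/4.85 = 101.2 kN·m (hogging).
Span AB, ΣM about A with M_B applied at B: R_B^{AB}·4.75 = 385.5 + 101.2, so R_B^{AB} = 102.5 kN and R_A = 133.5 − 102.5 = 31.04 kN.

R_A = 31.04 kN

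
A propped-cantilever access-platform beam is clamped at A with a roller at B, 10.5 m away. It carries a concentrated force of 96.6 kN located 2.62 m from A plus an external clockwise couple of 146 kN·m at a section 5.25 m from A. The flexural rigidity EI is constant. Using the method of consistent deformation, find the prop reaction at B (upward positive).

Take the reaction at B as the redundant and release it; the primary structure is a cantilever fixed at A.
Primary-structure tip deflection at B by superposition:
  point load 96.6 at a = 2.62: Pa²(3L − a)/(6EI) = 3192/EI
  clockwise couple 146 at a = 5.25: M₀a(2L − a)/(2EI) = 6036/EI
  δ_0 = 9228/EI
Flexibility coefficient — unit upward force at B: δ_{BB} = L³/(3EI) = 385.9/EI.
The prop prevents deflection at B: R_B = δ_0/δ_{BB} = 9228/385.9 = 23.91 kN.

R_B = 23.91 kN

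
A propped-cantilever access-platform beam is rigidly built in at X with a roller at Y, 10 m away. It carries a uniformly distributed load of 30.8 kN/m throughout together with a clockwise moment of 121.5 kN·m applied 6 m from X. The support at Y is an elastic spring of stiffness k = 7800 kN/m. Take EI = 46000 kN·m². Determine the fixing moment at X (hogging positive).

Take the reaction at Y as the redundant and release it; the primary structure is a cantilever fixed at X.
Free-end deflection of the primary structure under the applied loading (downward +):
  UDL 30.8: wL⁴/(8EI) = 38500/EI
  clockwise couple 121.5 at a = 6: M₀a(2L − a)/(2EI) = 5103/EI
  δ_0 = 43603/EI
Flexibility coefficient — unit upward force at Y: δ_{YY} = L³/(3EI) = 333.3/EI.
With EI = 46000 kN·m²: δ_0 = 0.94789 m and δ_{YY} = 0.007246 m/kN.
Compatibility — the spring shortens by R_Y/k under the reaction it provides: δ_0 − R_Y·δ_{YY} = R_Y/k. With 1/k = 0.000128 m/kN, R_Y = δ_0 / (δ_{YY} + 1/k) = 0.94789 / (0.007246 + 0.000128) = 128.5 kN.
Moment equilibrium about X: M_X = Σ(load moments about X) − R_Y·L = 1662 − 128.5×10 = 376.2 kN·m.

M_X = 376.2 kN·m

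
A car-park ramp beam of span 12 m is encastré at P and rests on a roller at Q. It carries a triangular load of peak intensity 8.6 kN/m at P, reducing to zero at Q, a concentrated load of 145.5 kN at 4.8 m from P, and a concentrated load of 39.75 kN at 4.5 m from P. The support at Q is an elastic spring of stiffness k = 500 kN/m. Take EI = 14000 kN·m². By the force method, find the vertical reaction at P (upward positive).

Release the roller at Q. Primary structure: cantilever fixed at P.
Downward deflection at the released point Q due to the loads:
  triangular load, peak 8.6 at the fixed end: w₀L⁴/(30EI) = 5944/EI
  point load 145.5 at a = 4.8: Pa²(3L − a)/(6EI) = 17432/EI
  point load 39.75 at a = 4.5: Pa²(3L − a)/(6EI) = 4226/EI
  δ_0 = 27602/EI
Flexibility coefficient — unit upward force at Q: δ_{QQ} = L³/(3EI) = 576/EI.
With EI = 14000 kN·m²: δ_0 = 1.9716 m and δ_{QQ} = 0.041143 m/kN.
Compatibility — the spring shortens by R_Q/k under the reaction it provides: δ_0 − R_Q·δ_{QQ} = R_Q/k. With 1/k = 0.002 m/kN, R_Q = δ_0 / (δ_{QQ} + 1/k) = 1.9716 / (0.041143 + 0.002) = 45.7 kN.
Vertical equilibrium: R_P = ΣP − R_Q = 236.8 − 45.7 = 191.2 kN.

R_P = 191.2 kN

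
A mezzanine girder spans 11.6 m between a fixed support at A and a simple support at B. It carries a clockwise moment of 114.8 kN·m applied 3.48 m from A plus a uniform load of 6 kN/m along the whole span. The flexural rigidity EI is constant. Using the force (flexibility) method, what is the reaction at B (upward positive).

Take the reaction at B as the redundant and release it; the primary structure is a cantilever fixed at A.
Downward deflection at the released point B due to the loads:
  clockwise couple 114.8 at a = 3.48: M₀a(2L − a)/(2EI) = 3939/EI
  UDL 6: wL⁴/(8EI) = 13580/EI
  δ_0 = 17519/EI
Flexibility coefficient — unit upward force at B: δ_{BB} = L³/(3EI) = 520.3/EI.
Compatibility at B: δ_0 − R_B·δ_{BB} = 0, so R_B = 17519/520.3 = 33.67 kN.

R_B = 33.67 kN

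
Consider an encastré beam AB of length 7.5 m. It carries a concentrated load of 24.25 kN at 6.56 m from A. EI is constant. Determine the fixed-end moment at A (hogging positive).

Take the two fixed-end moments M_A, M_B as redundants; the released structure is the simple span AB.
End rotations of the released simple span under the applied load (×1/EI):
  at A: point load 24.25 at a = 6.56: Pab(L + b)/(6LEI) = 28.05/EI
  at B: point load 24.25 at a = 6.56: Pab(L + a)/(6LEI) = 46.72/EI
  θ_A0 = 28.05/EI,  θ_B0 = 46.72/EI
Flexibility coefficients: a unit moment at one end gives L/(3EI) there and L/(6EI) at the far end, so f₁₁ = f₂₂ = 2.5/EI and f₁₂ = f₂₁ = 1.25/EI.
Compatibility — zero rotation at each built-in end:
  2.5 M_A + 1.25 M_B = 28.05
  1.25 M_A + 2.5 M_B = 46.72
Solving the pair gives M_A = 2.499 kN·m and M_B = 17.44 kN·m (hogging).

M_A = 2.499 kN·m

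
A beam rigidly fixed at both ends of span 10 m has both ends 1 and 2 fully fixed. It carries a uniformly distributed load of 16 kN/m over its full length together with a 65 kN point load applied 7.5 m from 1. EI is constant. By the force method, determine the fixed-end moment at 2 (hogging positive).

M_2 = 224.7 kN·m

Release both end moments; the primary structure is a simply-supported span 12 with redundants M_1 and M_2.
End rotations of the released simple span under the applied load (×1/EI):
  at 1: UDL 16: wL³/(24EI) = 666.7/EI
  at 2: UDL 16: wL³/(24EI) = 666.7/EI
  at 1: point load 65 at a = 7.5: Pab(L + b)/(6LEI) = 253.9/EI
  at 2: point load 65 at a = 7.5: Pab(L + a)/(6LEI) = 355.5/EI
  θ_10 = 920.6/EI,  θ_20 = 1022/EI
Flexibility coefficients: a unit moment at one end gives L/(3EI) there and L/(6EI) at the far end, so f₁₁ = f₂₂ = 3.333/EI and f₁₂ = f₂₁ = 1.667/EI.
Compatibility — zero rotation at each built-in end:
  3.333 M_1 + 1.667 M_2 = 920.6
  1.667 M_1 + 3.333 M_2 = 1022
Solving the pair gives M_1 = 163.8 kN·m and M_2 = 224.7 kN·m (hogging).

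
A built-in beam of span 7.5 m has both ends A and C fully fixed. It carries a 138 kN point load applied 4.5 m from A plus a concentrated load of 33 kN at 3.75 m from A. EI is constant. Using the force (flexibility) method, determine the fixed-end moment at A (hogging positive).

Take the two fixed-end moments M_A, M_C as redundants; the released structure is the simple span AC.
End rotations of the released simple span under the applied load (×1/EI):
  at A: point load 138 at a = 4.5: Pab(L + b)/(6LEI) = 434.7/EI
  at C: point load 138 at a = 4.5: Pab(L + a)/(6LEI) = 496.8/EI
  at A: point load 33 at a = 3.75: Pab(L + b)/(6LEI) = 116/EI
  at C: point load 33 at a = 3.75: Pab(L + a)/(6LEI) = 116/EI
  θ_A0 = 550.7/EI,  θ_C0 = 612.8/EI
Flexibility coefficients: a unit moment at one end gives L/(3EI) there and L/(6EI) at the far end, so f₁₁ = f₂₂ = 2.5/EI and f₁₂ = f₂₁ = 1.25/EI.
Compatibility — zero rotation at each built-in end:
  2.5 M_A + 1.25 M_C = 550.7
  1.25 M_A + 2.5 M_C = 612.8
Solving the pair gives M_A = 130.3 kN·m and M_C = 180 kN·m (hogging).

M_A = 130.3 kN·m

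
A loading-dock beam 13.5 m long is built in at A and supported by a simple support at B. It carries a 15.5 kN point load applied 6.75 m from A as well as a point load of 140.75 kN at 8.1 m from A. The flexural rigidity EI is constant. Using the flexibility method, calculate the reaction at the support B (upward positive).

Remove the prop at B; the released (primary) structure is a cantilever built in at A.
Primary-structure tip deflection at B by superposition:
  point load 15.5 at a = 6.75: Pa²(3L − a)/(6EI) = 3972/EI
  point load 140.75 at a = 8.1: Pa²(3L − a)/(6EI) = 49867/EI
  δ_0 = 53839/EI
Tip deflection under a unit load at B: L³/(3EI) = 820.1/EI.
Compatibility at B: δ_0 − R_B·δ_{BB} = 0, so R_B = 53839/820.1 = 65.65 kN.

R_B = 65.65 kN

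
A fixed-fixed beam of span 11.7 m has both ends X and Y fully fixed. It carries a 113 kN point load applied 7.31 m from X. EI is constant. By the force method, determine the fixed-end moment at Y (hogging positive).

Take the two fixed-end moments M_X, M_Y as redundants; the released structure is the simple span XY.
End rotations of the released simple span under the applied load (×1/EI):
  at X: point load 113 at a = 7.31: Pab(L + b)/(6LEI) = 831.1/EI
  at Y: point load 113 at a = 7.31: Pab(L + a)/(6LEI) = 982/EI
  θ_X0 = 831.1/EI,  θ_Y0 = 982/EI
Flexibility coefficients: a unit moment at one end gives L/(3EI) there and L/(6EI) at the far end, so f₁₁ = f₂₂ = 3.9/EI and f₁₂ = f₂₁ = 1.95/EI.
Compatibility — zero rotation at each built-in end:
  3.9 M_X + 1.95 M_Y = 831.1
  1.95 M_X + 3.9 M_Y = 982
Solving the pair gives M_X = 116.3 kN·m and M_Y = 193.6 kN·m (hogging).

M_Y = 193.6 kN·m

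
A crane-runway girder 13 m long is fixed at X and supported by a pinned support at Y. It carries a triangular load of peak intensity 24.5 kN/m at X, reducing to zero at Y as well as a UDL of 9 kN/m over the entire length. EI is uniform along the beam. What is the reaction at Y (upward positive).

R_Y = 75.72 kN

Take the reaction at Y as the redundant and release it; the primary structure is a cantilever fixed at X.
Downward deflection at the released point Y due to the loads:
  triangular load, peak 24.5 at the fixed end: w₀L⁴/(30EI) = 23325/EI
  UDL 9: wL⁴/(8EI) = 32131/EI
  δ_0 = 55456/EI
Flexibility coefficient — unit upward force at Y: δ_{YY} = L³/(3EI) = 732.3/EI.
Compatibility at Y: δ_0 − R_Y·δ_{YY} = 0, so R_Y = 55456/732.3 = 75.72 kN.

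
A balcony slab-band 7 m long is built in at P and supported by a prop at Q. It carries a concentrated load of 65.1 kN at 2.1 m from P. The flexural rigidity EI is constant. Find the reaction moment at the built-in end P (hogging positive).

Release the roller at Q. Primary structure: cantilever fixed at P.
Downward deflection at the released point Q due to the loads:
  point load 65.1 at a = 2.1: Pa²(3L − a)/(6EI) = 904.3/EI
Flexibility coefficient — unit upward force at Q: δ_{QQ} = L³/(3EI) = 114.3/EI.
Compatibility at Q: δ_0 − R_Q·δ_{QQ} = 0, so R_Q = 904.3/114.3 = 7.91 kN.
Moment equilibrium about P: M_P = Σ(load moments about P) − R_Q·L = 136.7 − 7.91×7 = 81.34 kN·m.

M_P = 81.34 kN·m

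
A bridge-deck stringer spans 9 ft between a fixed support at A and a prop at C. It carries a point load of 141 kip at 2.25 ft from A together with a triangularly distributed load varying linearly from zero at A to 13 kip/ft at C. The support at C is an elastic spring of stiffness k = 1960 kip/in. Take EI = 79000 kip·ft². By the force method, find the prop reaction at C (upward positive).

Remove the prop at C; the released (primary) structure is a cantilever built in at A.
Primary-structure tip deflection at C by superposition:
  point load 141 at a = 2.25: Pa²(3L − a)/(6EI) = 2944/EI
  triangular load, peak 13 at the free end: 11w₀L⁴/(120EI) = 7819/EI
  δ_0 = 10763/EI
Flexibility coefficient — unit upward force at C: δ_{CC} = L³/(3EI) = 243/EI.
With EI = 79000 kip·ft²: δ_0 = 0.13624 ft and δ_{CC} = 0.003076 ft/kip.
Compatibility — the spring shortens by R_C/k under the reaction it provides: δ_0 − R_C·δ_{CC} = R_C/k. With 1/k = 1/(1960×12) ft/kip = 0.000043 ft/kip, R_C = δ_0 / (δ_{CC} + 1/k) = 0.13624 / (0.003076 + 0.000043) = 43.69 kip.

R_C = 43.69 kip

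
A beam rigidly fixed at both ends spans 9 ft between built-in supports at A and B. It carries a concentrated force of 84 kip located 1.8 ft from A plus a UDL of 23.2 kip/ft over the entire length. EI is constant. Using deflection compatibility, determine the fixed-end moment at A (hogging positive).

M_A = 253.4 kip·ft

Release both end moments; the primary structure is a simply-supported span AB with redundants M_A and M_B.
Simple-span end rotations at A and B under the given loads:
  at A: point load 84 at a = 1.8: Pab(L + b)/(6LEI) = 326.6/EI
  at B: point load 84 at a = 1.8: Pab(L + a)/(6LEI) = 217.7/EI
  at A: UDL 23.2: wL³/(24EI) = 704.7/EI
  at B: UDL 23.2: wL³/(24EI) = 704.7/EI
  θ_A0 = 1031/EI,  θ_B0 = 922.4/EI
Flexibility coefficients: a unit moment at one end gives L/(3EI) there and L/(6EI) at the far end, so f₁₁ = f₂₂ = 3/EI and f₁₂ = f₂₁ = 1.5/EI.
Compatibility — zero rotation at each built-in end:
  3 M_A + 1.5 M_B = 1031
  1.5 M_A + 3 M_B = 922.4
Solving the pair gives M_A = 253.4 kip·ft and M_B = 180.8 kip·ft (hogging).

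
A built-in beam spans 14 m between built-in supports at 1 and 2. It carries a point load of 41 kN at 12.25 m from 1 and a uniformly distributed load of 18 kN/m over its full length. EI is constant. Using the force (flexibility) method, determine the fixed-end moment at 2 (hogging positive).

Release both end moments; the primary structure is a simply-supported span 12 with redundants M_1 and M_2.
On the primary (simply-supported) span, the end slopes from the loading are:
  at 1: point load 41 at a = 12.25: Pab(L + b)/(6LEI) = 164.8/EI
  at 2: point load 41 at a = 12.25: Pab(L + a)/(6LEI) = 274.7/EI
  at 1: UDL 18: wL³/(24EI) = 2058/EI
  at 2: UDL 18: wL³/(24EI) = 2058/EI
  θ_10 = 2223/EI,  θ_20 = 2333/EI
Flexibility coefficients: a unit moment at one end gives L/(3EI) there and L/(6EI) at the far end, so f₁₁ = f₂₂ = 4.667/EI and f₁₂ = f₂₁ = 2.333/EI.
Compatibility — zero rotation at each built-in end:
  4.667 M_1 + 2.333 M_2 = 2223
  2.333 M_1 + 4.667 M_2 = 2333
Solving the pair gives M_1 = 301.8 kN·m and M_2 = 348.9 kN·m (hogging).

M_2 = 348.9 kN·m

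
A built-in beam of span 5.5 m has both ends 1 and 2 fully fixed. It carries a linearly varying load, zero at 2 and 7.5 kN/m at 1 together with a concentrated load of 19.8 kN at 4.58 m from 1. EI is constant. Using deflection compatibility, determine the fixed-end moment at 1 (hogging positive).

M_1 = 13.88 kN·m

Release both end moments; the primary structure is a simply-supported span 12 with redundants M_1 and M_2.
Simple-span end rotations at 1 and 2 under the given loads:
  at 1: triangular load, peak 7.5: w₀L³/(45EI) = 27.73/EI
  at 2: triangular load, peak 7.5: 7w₀L³/(360EI) = 24.26/EI
  at 1: point load 19.8 at a = 4.58: Pab(L + b)/(6LEI) = 16.23/EI
  at 2: point load 19.8 at a = 4.58: Pab(L + a)/(6LEI) = 25.48/EI
  θ_10 = 43.96/EI,  θ_20 = 49.75/EI
Flexibility coefficients: a unit moment at one end gives L/(3EI) there and L/(6EI) at the far end, so f₁₁ = f₂₂ = 1.833/EI and f₁₂ = f₂₁ = 0.9167/EI.
Compatibility — zero rotation at each built-in end:
  1.833 M_1 + 0.9167 M_2 = 43.96
  0.9167 M_1 + 1.833 M_2 = 49.75
Solving the pair gives M_1 = 13.88 kN·m and M_2 = 20.19 kN·m (hogging).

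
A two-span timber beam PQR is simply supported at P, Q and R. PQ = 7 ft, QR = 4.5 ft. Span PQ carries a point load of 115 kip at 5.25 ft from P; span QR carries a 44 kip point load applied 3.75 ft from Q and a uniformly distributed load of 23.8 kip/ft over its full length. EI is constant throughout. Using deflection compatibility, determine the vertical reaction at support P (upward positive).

R_P = 13 kip

Release continuity at Q by inserting a hinge; the redundant is the internal moment M_Q. The primary structure is two simply-supported spans PQ and QR.
Discontinuity in slope at Q on the released structure — sum the simple-span end rotations:
  span PQ: point load 115 at a = 5.25: Pab(L + a)/(6LEI) = 308.2/EI
  span QR: point load 44 at a = 3.75: Pab(L + b)/(6LEI) = 24.06/EI
  span QR: UDL 23.8: wL³/(24EI) = 90.37/EI
  relative rotation θ_0 = (308.2 + 114.4)/EI = 422.6/EI
A unit hogging moment at Q produces rotation L₁/(3EI) + L₂/(3EI) = 3.833/EI.
Compatibility: M_Q·(L₁+L₂)/(3EI) = θ_0, giving M_Q = 110.2 kip·ft (hogging).
Span PQ, ΣM about P with M_Q applied at Q: R_Q^{PQ}·7 = 603.8 + 110.2, so R_Q^{PQ} = 102 kip and R_P = 115 − 102 = 13 kip.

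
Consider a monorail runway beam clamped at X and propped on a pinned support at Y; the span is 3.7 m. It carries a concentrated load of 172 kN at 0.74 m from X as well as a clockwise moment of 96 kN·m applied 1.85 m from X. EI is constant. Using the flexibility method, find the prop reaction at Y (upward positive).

Release the roller at Y. Primary structure: cantilever fixed at X.
Deflection at Y on the released cantilever, summing each load's contribution:
  point load 172 at a = 0.74: Pa²(3L − a)/(6EI) = 162.6/EI
  clockwise couple 96 at a = 1.85: M₀a(2L − a)/(2EI) = 492.8/EI
  δ_0 = 655.5/EI
Tip deflection under a unit load at Y: L³/(3EI) = 16.88/EI.
Compatibility at Y: δ_0 − R_Y·δ_{YY} = 0, so R_Y = 655.5/16.88 = 38.82 kN.

R_Y = 38.82 kN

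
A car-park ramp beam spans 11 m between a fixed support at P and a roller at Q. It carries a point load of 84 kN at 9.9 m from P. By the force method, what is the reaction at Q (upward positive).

Choose R_Q as the redundant. The primary structure is the cantilever fixed at P.
Free-end deflection of the primary structure under the applied loading (downward +):
  point load 84 at a = 9.9: Pa²(3L − a)/(6EI) = 31696/EI
Tip deflection under a unit load at Q: L³/(3EI) = 443.7/EI.
The prop prevents deflection at Q: R_Q = δ_0/δ_{QQ} = 31696/443.7 = 71.44 kN.

R_Q = 71.44 kN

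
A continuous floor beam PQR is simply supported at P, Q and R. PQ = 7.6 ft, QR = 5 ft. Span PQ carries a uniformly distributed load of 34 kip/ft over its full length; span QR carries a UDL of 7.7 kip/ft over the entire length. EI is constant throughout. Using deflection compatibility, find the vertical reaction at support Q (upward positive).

R_Q = 200.7 kip

Release continuity at Q by inserting a hinge; the redundant is the internal moment M_Q. The primary structure is two simply-supported spans PQ and QR.
Rotations at Q on the released spans (each span's end-slope, ×1/EI):
  span PQ: UDL 34: wL³/(24EI) = 621.9/EI
  span QR: UDL 7.7: wL³/(24EI) = 40.1/EI
  relative rotation θ_0 = (621.9 + 40.1)/EI = 662/EI
A unit hogging moment at Q produces rotation L₁/(3EI) + L₂/(3EI) = 4.2/EI.
Compatibility: M_Q·(L₁+L₂)/(3EI) = θ_0, giving M_Q = 157.6 kip·ft (hogging).
Span PQ, ΣM about P with M_Q applied at Q: R_Q^{PQ}·7.6 = 981.9 + 157.6, so R_Q^{PQ} = 149.9 kip and R_P = 258.4 − 149.9 = 108.5 kip.
Span QR, ΣM about R: R_Q^{QR}·5 = 96.25 + 157.6, so R_Q^{QR} = 50.77 kip and R_R = 38.5 − 50.77 = -12.27 kip.
R_Q = 149.9 + 50.77 = 200.7 kip.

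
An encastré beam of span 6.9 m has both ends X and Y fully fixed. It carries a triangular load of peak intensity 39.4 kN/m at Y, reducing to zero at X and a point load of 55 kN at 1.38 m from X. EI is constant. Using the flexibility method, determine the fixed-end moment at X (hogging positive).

M_X = 111.1 kN·m

Release both end moments; the primary structure is a simply-supported span XY with redundants M_X and M_Y.
On the primary (simply-supported) span, the end slopes from the loading are:
  at X: triangular load, peak 39.4: 7w₀L³/(360EI) = 251.7/EI
  at Y: triangular load, peak 39.4: w₀L³/(45EI) = 287.6/EI
  at X: point load 55 at a = 1.38: Pab(L + b)/(6LEI) = 125.7/EI
  at Y: point load 55 at a = 1.38: Pab(L + a)/(6LEI) = 83.79/EI
  θ_X0 = 377.4/EI,  θ_Y0 = 371.4/EI
Flexibility coefficients: a unit moment at one end gives L/(3EI) there and L/(6EI) at the far end, so f₁₁ = f₂₂ = 2.3/EI and f₁₂ = f₂₁ = 1.15/EI.
Compatibility — zero rotation at each built-in end:
  2.3 M_X + 1.15 M_Y = 377.4
  1.15 M_X + 2.3 M_Y = 371.4
Solving the pair gives M_X = 111.1 kN·m and M_Y = 105.9 kN·m (hogging).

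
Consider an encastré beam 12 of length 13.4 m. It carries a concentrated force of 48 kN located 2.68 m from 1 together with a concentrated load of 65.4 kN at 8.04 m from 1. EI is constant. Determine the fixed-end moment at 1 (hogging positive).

Release both end moments; the primary structure is a simply-supported span 12 with redundants M_1 and M_2.
Simple-span end rotations at 1 and 2 under the given loads:
  at 1: point load 48 at a = 2.68: Pab(L + b)/(6LEI) = 413.7/EI
  at 2: point load 48 at a = 2.68: Pab(L + a)/(6LEI) = 275.8/EI
  at 1: point load 65.4 at a = 8.04: Pab(L + b)/(6LEI) = 657.6/EI
  at 2: point load 65.4 at a = 8.04: Pab(L + a)/(6LEI) = 751.6/EI
  θ_10 = 1071/EI,  θ_20 = 1027/EI
Flexibility coefficients: a unit moment at one end gives L/(3EI) there and L/(6EI) at the far end, so f₁₁ = f₂₂ = 4.467/EI and f₁₂ = f₂₁ = 2.233/EI.
Compatibility — zero rotation at each built-in end:
  4.467 M_1 + 2.233 M_2 = 1071
  2.233 M_1 + 4.467 M_2 = 1027
Solving the pair gives M_1 = 166.5 kN·m and M_2 = 146.8 kN·m (hogging).

M_1 = 166.5 kN·m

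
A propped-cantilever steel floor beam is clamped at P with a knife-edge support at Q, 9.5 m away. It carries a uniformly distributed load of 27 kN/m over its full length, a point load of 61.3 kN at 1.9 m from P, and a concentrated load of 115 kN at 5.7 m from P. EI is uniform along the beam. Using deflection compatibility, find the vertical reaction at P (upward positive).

R_P = 283.5 kN

Choose R_Q as the redundant. The primary structure is the cantilever fixed at P.
Downward deflection at the released point Q due to the loads:
  UDL 27: wL⁴/(8EI) = 27490/EI
  point load 61.3 at a = 1.9: Pa²(3L − a)/(6EI) = 981.1/EI
  point load 115 at a = 5.7: Pa²(3L − a)/(6EI) = 14198/EI
  δ_0 = 42669/EI
Tip deflection under a unit load at Q: L³/(3EI) = 285.8/EI.
The prop prevents deflection at Q: R_Q = δ_0/δ_{QQ} = 42669/285.8 = 149.3 kN.
Vertical equilibrium: R_P = ΣP − R_Q = 432.8 − 149.3 = 283.5 kN.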